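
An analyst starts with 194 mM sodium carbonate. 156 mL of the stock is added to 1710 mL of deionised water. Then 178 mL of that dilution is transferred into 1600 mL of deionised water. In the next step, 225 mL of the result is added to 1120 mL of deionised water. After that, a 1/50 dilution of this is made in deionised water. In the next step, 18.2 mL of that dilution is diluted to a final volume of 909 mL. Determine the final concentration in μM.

0.109 μM

Overall dilution factor = 11.96 × 9.989 × 5.978 × 50 × 49.95 = 1.78 × 10⁶.
194 mM / 1.78 × 10⁶ = 1.09 × 10⁻⁴ mM = 0.109 μM.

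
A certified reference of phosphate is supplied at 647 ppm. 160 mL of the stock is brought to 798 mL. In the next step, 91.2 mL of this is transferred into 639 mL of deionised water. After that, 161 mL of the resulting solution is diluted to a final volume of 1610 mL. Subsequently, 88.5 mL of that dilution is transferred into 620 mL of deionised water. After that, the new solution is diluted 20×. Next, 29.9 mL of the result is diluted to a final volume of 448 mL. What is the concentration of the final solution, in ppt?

Overall dilution factor = 4.987 × 8.007 × 10 × 8.006 × 20 × 14.98 = 9.58 × 10⁵.
647 ppm / 9.58 × 10⁵ = 6.75 × 10⁻⁴ ppm = 675 ppt.

675 ppt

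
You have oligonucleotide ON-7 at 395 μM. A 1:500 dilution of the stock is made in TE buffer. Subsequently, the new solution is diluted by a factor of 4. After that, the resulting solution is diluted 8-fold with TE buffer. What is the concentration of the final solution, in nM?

Overall dilution factor = 500 × 4 × 8 = 1.60 × 10⁴.
395 μM / 1.60 × 10⁴ = 0.0247 μM = 24.7 nM.

24.7 nM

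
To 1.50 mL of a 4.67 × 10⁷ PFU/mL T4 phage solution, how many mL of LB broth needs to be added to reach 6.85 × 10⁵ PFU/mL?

V₂ = C₁V₁/C₂ = 4.67 × 10⁷ × 1.50 / 6.85 × 10⁵ = 102 mL.
Diluent to add = V₂ − V₁ = 102 − 1.50 = 101 mL.

101 mL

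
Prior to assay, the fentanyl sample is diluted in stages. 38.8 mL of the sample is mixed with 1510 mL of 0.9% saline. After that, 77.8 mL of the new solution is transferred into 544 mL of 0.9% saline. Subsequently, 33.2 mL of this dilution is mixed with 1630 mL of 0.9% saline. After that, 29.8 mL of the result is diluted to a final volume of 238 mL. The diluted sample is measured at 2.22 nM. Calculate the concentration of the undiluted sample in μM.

283 μM

Overall dilution factor = 39.92 × 7.992 × 50.10 × 7.987 = 1.28 × 10⁵.
Original = 2.22 nM × 1.28 × 10⁵ = 2.83 × 10⁵ nM = 283 μM.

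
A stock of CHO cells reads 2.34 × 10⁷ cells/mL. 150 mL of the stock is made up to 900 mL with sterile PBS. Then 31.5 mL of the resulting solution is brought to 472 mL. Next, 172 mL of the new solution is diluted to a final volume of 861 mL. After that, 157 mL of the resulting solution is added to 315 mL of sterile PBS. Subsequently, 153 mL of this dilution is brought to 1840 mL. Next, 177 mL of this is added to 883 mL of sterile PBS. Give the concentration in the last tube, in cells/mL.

Overall dilution factor = 6 × 14.98 × 5.006 × 3.006 × 12.03 × 5.989 = 9.74 × 10⁴.
2.34 × 10⁷ cells/mL / 9.74 × 10⁴ = 240 cells/mL.

240 cells/mL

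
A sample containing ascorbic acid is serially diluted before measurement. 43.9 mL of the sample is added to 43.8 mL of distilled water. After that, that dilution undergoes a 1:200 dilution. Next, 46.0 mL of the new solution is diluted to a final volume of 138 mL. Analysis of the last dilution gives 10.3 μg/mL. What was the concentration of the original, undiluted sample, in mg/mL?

Overall dilution factor = 1.998 × 200 × 3 = 1199.
Original = 10.3 μg/mL × 1199 = 1.23 × 10⁴ μg/mL = 12.3 mg/mL.

12.3 mg/mL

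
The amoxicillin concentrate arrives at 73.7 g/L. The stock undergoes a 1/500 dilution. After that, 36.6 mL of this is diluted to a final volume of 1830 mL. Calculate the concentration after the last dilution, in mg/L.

Overall dilution factor = 500 × 50 = 2.50 × 10⁴.
73.7 g/L / 2.50 × 10⁴ = 2.95 × 10⁻³ g/L = 2.95 mg/L.

2.95 mg/L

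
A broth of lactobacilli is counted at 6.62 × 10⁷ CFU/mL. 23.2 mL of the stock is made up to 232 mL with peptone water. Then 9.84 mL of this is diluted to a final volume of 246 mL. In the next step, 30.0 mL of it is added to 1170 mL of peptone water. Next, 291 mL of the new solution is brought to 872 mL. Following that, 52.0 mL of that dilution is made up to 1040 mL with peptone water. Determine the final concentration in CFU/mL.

110 CFU/mL

Overall dilution factor = 10 × 25 × 40 × 2.997 × 20 = 5.99 × 10⁵.
6.62 × 10⁷ CFU/mL / 5.99 × 10⁵ = 110 CFU/mL.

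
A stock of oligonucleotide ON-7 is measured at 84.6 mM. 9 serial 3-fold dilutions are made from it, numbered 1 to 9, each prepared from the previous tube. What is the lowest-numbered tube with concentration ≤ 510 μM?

tube 5

Tube n has concentration 84.6 mM / 3ⁿ.
Need 3ⁿ ≥ 84.6 mM / 510 μM = 166, so n ≥ 4.65.
First such tube: n = 5.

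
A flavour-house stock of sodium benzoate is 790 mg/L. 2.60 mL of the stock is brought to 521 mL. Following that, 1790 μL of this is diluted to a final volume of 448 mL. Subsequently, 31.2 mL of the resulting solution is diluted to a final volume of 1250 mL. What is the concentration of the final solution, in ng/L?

Overall dilution factor = 200.4 × 250.3 × 40.06 = 2.01 × 10⁶.
790 mg/L / 2.01 × 10⁶ = 3.93 × 10⁻⁴ mg/L = 393 ng/L.

393 ng/L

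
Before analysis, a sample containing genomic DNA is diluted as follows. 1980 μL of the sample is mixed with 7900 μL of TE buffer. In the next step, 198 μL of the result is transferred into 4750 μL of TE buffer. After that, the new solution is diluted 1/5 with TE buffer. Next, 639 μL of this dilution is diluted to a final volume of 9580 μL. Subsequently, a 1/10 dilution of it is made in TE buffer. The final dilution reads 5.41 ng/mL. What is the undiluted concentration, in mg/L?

Overall dilution factor = 4.990 × 24.99 × 5 × 14.99 × 10 = 9.35 × 10⁴.
Original = 5.41 ng/mL × 9.35 × 10⁴ = 5.06 × 10⁵ ng/mL = 506 mg/L.

506 mg/L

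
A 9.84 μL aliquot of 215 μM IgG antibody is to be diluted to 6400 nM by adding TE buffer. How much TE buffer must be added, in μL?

321 μL

6400 nM = 6.40 μM.
V₂ = C₁V₁/C₂ = 215 × 9.84 / 6.40 = 331 μL.
Diluent to add = V₂ − V₁ = 331 − 9.84 = 321 μL.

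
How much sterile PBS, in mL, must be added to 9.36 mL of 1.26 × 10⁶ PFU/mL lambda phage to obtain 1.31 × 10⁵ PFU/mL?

80.7 mL

V₂ = C₁V₁/C₂ = 1.26 × 10⁶ × 9.36 / 1.31 × 10⁵ = 90.0 mL.
Diluent to add = V₂ − V₁ = 90.0 − 9.36 = 80.7 mL.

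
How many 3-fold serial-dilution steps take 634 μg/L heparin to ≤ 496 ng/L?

7

Need 3ⁿ ≥ 1278, so n ≥ log(1278)/log(3) = 6.51.
Minimum whole steps: n = 7.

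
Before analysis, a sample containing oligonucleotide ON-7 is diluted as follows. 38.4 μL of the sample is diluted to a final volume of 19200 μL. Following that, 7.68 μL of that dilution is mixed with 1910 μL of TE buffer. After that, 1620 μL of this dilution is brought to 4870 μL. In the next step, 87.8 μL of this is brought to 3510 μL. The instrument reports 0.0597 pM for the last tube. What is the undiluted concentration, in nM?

896 nM

Overall dilution factor = 500 × 249.7 × 3.006 × 39.98 = 1.50 × 10⁷.
Original = 0.0597 pM × 1.50 × 10⁷ = 8.96 × 10⁵ pM = 896 nM.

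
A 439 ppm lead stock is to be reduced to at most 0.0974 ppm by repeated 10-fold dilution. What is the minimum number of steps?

Need 10ⁿ ≥ 4507, so n ≥ log(4507)/log(10) = 3.65.
Minimum whole steps: n = 4.

4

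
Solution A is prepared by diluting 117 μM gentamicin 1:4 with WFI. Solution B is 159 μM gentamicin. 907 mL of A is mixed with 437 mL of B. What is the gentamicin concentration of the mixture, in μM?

C_A = 117 μM / 4 = 29.2 μM.
C_mix = (C_A·V_A + C_B·V_B)/(V_A + V_B) = (29.2×907 + 159×437) / 1344 = 71.4 μM.

71.4 μM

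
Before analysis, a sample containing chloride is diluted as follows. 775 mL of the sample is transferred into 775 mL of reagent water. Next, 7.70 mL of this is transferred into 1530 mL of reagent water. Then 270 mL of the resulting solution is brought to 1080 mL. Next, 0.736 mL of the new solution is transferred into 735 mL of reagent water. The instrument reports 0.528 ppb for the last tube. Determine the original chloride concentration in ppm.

Overall dilution factor = 2 × 199.7 × 4 × 999.6 = 1.60 × 10⁶.
Original = 0.528 ppb × 1.60 × 10⁶ = 8.43 × 10⁵ ppb = 843 ppm.

843 ppm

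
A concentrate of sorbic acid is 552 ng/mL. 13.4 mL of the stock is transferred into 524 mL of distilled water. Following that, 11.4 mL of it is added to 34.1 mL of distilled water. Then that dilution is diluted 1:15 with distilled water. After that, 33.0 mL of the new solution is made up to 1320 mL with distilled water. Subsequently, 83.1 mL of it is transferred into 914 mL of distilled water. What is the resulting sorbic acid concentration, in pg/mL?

Overall dilution factor = 40.10 × 3.991 × 15 × 40 × 12.00 = 1.15 × 10⁶.
552 ng/mL / 1.15 × 10⁶ = 4.79 × 10⁻⁴ ng/mL = 0.479 pg/mL.

0.479 pg/mL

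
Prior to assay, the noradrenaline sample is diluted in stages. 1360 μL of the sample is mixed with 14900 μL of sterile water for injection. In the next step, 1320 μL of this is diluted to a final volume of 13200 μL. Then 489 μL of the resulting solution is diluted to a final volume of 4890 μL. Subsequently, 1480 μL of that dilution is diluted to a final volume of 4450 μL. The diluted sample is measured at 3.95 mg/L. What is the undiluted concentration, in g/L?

Overall dilution factor = 11.96 × 10 × 10 × 3.007 = 3595.
Original = 3.95 mg/L × 3595 = 1.42 × 10⁴ mg/L = 14.2 g/L.

14.2 g/L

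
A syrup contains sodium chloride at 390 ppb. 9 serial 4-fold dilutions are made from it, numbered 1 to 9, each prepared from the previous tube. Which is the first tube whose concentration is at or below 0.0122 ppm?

Tube n has concentration 390 ppb / 4ⁿ.
Need 4ⁿ ≥ 390 ppb / 0.0122 ppm = 32.0, so n ≥ 2.50.
First such tube: n = 3.

tube 3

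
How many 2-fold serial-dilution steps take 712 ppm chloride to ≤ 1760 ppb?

Need 2ⁿ ≥ 405, so n ≥ log(405)/log(2) = 8.66.
Minimum whole steps: n = 9.

9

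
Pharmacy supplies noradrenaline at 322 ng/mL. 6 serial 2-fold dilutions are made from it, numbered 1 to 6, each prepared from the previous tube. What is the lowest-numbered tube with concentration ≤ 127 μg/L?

Tube n has concentration 322 ng/mL / 2ⁿ.
Need 2ⁿ ≥ 322 ng/mL / 127 μg/L = 2.54, so n ≥ 1.34.
First such tube: n = 2.

tube 2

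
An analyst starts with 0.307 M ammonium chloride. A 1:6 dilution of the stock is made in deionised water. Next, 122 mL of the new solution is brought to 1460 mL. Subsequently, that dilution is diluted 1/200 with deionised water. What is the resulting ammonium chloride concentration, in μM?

Overall dilution factor = 6 × 11.97 × 200 = 1.44 × 10⁴.
0.307 M / 1.44 × 10⁴ = 2.14 × 10⁻⁵ M = 21.4 μM.

21.4 μM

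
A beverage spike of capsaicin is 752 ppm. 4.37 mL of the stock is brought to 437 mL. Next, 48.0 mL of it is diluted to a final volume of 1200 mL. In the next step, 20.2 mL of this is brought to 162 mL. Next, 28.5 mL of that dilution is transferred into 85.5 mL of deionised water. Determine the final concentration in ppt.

9380 ppt

Overall dilution factor = 100 × 25 × 8.020 × 4 = 8.02 × 10⁴.
752 ppm / 8.02 × 10⁴ = 9.38 × 10⁻³ ppm = 9380 ppt.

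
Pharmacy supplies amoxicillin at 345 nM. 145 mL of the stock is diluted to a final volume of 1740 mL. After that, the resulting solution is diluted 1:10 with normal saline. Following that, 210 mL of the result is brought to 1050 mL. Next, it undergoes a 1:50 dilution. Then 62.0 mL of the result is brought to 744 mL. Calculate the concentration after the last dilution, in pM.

0.958 pM

Overall dilution factor = 12 × 10 × 5 × 50 × 12 = 3.60 × 10⁵.
345 nM / 3.60 × 10⁵ = 9.58 × 10⁻⁴ nM = 0.958 pM.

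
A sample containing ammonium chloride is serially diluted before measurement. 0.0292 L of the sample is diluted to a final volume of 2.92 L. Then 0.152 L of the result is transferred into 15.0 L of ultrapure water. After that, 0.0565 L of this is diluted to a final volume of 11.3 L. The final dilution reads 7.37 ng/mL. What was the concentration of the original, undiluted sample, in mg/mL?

Overall dilution factor = 100 × 99.68 × 200 = 1.99 × 10⁶.
Original = 7.37 ng/mL × 1.99 × 10⁶ = 1.47 × 10⁷ ng/mL = 14.7 mg/mL.

14.7 mg/mL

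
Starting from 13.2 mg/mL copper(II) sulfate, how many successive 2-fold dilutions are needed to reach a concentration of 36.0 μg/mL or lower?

Need 2ⁿ ≥ 367, so n ≥ log(367)/log(2) = 8.52.
Minimum whole steps: n = 9.

9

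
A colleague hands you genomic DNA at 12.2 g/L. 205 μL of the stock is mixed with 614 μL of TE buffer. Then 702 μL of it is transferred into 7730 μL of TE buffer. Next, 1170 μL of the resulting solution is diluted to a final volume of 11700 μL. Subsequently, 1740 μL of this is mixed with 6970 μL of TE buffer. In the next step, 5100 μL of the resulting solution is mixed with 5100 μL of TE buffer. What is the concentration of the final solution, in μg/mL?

2.54 μg/mL

Overall dilution factor = 3.995 × 12.01 × 10 × 5.006 × 2 = 4804.
12.2 g/L / 4804 = 2.54 × 10⁻³ g/L = 2.54 μg/mL.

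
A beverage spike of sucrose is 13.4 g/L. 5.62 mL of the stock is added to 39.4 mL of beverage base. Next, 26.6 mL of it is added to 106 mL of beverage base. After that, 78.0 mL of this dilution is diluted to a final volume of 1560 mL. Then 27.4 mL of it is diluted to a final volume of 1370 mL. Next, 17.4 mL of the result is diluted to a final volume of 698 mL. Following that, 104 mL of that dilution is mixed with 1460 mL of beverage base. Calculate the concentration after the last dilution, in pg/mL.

556 pg/mL

Overall dilution factor = 8.011 × 4.985 × 20 × 50 × 40.11 × 15.04 = 2.41 × 10⁷.
13.4 g/L / 2.41 × 10⁷ = 5.56 × 10⁻⁷ g/L = 556 pg/mL.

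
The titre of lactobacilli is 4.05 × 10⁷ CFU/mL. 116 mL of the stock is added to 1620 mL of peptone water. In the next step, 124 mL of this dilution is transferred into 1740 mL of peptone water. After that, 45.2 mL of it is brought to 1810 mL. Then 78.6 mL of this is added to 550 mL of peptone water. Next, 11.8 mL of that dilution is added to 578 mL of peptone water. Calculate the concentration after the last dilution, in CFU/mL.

11.2 CFU/mL

Overall dilution factor = 14.97 × 15.03 × 40.04 × 7.997 × 49.98 = 3.60 × 10⁶.
4.05 × 10⁷ CFU/mL / 3.60 × 10⁶ = 11.2 CFU/mL.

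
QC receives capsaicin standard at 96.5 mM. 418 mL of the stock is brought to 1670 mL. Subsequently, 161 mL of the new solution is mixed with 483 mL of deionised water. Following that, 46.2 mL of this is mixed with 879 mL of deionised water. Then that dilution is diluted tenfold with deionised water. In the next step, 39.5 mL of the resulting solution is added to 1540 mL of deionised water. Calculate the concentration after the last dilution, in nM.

754 nM

Overall dilution factor = 3.995 × 4 × 20.03 × 10 × 39.99 = 1.28 × 10⁵.
96.5 mM / 1.28 × 10⁵ = 7.54 × 10⁻⁴ mM = 754 nM.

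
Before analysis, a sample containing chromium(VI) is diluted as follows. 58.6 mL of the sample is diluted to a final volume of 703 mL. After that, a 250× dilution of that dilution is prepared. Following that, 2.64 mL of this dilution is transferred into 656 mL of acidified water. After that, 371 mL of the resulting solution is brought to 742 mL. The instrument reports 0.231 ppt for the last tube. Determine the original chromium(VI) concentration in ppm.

0.346 ppm

Overall dilution factor = 12.00 × 250 × 249.5 × 2 = 1.50 × 10⁶.
Original = 0.231 ppt × 1.50 × 10⁶ = 3.46 × 10⁵ ppt = 0.346 ppm.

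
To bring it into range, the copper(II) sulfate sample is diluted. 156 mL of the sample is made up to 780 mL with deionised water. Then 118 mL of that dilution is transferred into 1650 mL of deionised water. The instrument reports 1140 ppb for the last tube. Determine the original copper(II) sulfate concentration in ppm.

Overall dilution factor = 5 × 14.98 = 74.9.
Original = 1140 ppb × 74.9 = 8.54 × 10⁴ ppb = 85.4 ppm.

85.4 ppm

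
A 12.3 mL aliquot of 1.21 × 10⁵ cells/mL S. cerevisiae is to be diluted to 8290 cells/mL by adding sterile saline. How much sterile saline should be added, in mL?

V₂ = C₁V₁/C₂ = 1.21 × 10⁵ × 12.3 / 8290 = 180 mL.
Diluent to add = V₂ − V₁ = 180 − 12.3 = 167 mL.

167 mL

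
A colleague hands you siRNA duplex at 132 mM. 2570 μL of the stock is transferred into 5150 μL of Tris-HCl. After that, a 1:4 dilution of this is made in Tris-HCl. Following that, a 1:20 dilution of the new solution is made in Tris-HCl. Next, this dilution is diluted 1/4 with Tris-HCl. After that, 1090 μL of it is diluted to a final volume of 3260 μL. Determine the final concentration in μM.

Overall dilution factor = 3.004 × 4 × 20 × 4 × 2.991 = 2875.
132 mM / 2875 = 0.0459 mM = 45.9 μM.

45.9 μM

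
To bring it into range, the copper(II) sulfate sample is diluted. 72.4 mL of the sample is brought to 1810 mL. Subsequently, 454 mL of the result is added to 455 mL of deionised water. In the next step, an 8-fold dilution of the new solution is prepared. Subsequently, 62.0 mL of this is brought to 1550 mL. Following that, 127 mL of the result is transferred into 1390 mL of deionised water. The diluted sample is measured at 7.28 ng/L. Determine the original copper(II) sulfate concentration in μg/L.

Overall dilution factor = 25 × 2.002 × 8 × 25 × 11.94 = 1.20 × 10⁵.
Original = 7.28 ng/L × 1.20 × 10⁵ = 8.71 × 10⁵ ng/L = 871 μg/L.

871 μg/L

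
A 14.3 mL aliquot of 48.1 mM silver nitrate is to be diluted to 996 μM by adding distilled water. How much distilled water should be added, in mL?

996 μM = 0.996 mM.
V₂ = C₁V₁/C₂ = 48.1 × 14.3 / 0.996 = 691 mL.
Diluent to add = V₂ − V₁ = 691 − 14.3 = 676 mL.

676 mL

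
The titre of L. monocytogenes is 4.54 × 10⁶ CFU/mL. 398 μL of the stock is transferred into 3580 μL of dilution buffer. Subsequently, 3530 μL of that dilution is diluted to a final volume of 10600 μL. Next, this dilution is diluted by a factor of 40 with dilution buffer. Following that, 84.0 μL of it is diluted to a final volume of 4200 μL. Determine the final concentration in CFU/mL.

Overall dilution factor = 9.995 × 3.003 × 40 × 50 = 6.00 × 10⁴.
4.54 × 10⁶ CFU/mL / 6.00 × 10⁴ = 75.6 CFU/mL.

75.6 CFU/mL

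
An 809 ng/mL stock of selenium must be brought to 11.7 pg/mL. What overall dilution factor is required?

6.91 × 10⁴

Factor = C₀/C_target = 809 ng/mL / 11.7 pg/mL = 6.91 × 10⁴.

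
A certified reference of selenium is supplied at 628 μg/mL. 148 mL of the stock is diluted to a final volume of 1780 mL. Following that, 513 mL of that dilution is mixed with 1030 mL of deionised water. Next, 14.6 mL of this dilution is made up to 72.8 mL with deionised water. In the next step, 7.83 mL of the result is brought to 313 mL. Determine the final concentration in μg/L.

87.1 μg/L

Overall dilution factor = 12.03 × 3.008 × 4.986 × 39.97 = 7211.
628 μg/mL / 7211 = 0.0871 μg/mL = 87.1 μg/L.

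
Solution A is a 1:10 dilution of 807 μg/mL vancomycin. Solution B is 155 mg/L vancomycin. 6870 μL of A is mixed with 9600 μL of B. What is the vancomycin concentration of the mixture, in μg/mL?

C_A = 807 μg/mL / 10 = 80.7 μg/mL.
C_B = 155 mg/L = 155 μg/mL.
C_mix = (C_A·V_A + C_B·V_B)/(V_A + V_B) = (80.7×6870 + 155×9600) / 16470 = 124 μg/mL.

124 μg/mL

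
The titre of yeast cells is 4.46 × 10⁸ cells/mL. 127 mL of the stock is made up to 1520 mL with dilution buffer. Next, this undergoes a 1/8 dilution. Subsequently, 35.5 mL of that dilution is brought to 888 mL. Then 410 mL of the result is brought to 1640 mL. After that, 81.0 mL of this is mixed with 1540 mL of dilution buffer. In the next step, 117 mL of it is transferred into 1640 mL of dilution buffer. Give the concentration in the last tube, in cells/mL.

Overall dilution factor = 11.97 × 8 × 25.01 × 4 × 20.01 × 15.02 = 2.88 × 10⁶.
4.46 × 10⁸ cells/mL / 2.88 × 10⁶ = 155 cells/mL.

155 cells/mL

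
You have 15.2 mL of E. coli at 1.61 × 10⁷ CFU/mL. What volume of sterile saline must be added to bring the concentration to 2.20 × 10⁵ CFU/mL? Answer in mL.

V₂ = C₁V₁/C₂ = 1.61 × 10⁷ × 15.2 / 2.20 × 10⁵ = 1112 mL.
Diluent to add = V₂ − V₁ = 1112 − 15.2 = 1100 mL.

1100 mL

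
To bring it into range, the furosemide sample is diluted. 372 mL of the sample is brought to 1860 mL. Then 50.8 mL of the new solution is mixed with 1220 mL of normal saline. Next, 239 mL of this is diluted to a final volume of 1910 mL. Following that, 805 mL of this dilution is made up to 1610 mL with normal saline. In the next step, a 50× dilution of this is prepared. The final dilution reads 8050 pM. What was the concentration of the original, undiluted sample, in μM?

Overall dilution factor = 5 × 25.02 × 7.992 × 2 × 50 = 10.00 × 10⁴.
Original = 8050 pM × 10.00 × 10⁴ = 8.05 × 10⁸ pM = 805 μM.

805 μM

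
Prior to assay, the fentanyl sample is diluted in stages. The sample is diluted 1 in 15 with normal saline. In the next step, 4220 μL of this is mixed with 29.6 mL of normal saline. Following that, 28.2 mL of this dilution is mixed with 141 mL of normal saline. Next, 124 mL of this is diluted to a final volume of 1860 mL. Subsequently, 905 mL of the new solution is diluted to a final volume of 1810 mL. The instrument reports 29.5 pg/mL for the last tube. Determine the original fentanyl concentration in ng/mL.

Overall dilution factor = 15 × 8.014 × 6 × 15 × 2 = 2.16 × 10⁴.
Original = 29.5 pg/mL × 2.16 × 10⁴ = 6.38 × 10⁵ pg/mL = 638 ng/mL.

638 ng/mL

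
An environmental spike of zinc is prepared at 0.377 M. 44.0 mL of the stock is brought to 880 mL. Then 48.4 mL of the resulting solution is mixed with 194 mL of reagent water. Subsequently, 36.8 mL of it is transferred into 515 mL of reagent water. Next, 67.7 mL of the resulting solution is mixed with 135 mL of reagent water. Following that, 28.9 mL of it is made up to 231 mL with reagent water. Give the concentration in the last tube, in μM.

10.5 μM

Overall dilution factor = 20 × 5.008 × 14.99 × 2.994 × 7.993 = 3.59 × 10⁴.
0.377 M / 3.59 × 10⁴ = 1.05 × 10⁻⁵ M = 10.5 μM.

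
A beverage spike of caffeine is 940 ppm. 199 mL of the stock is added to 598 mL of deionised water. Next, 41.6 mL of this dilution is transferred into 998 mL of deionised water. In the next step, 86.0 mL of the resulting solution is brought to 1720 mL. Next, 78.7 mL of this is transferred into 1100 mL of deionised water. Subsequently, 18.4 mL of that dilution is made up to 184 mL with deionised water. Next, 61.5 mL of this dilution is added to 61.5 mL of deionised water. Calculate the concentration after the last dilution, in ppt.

1570 ppt

Overall dilution factor = 4.005 × 24.99 × 20 × 14.98 × 10 × 2 = 6.00 × 10⁵.
940 ppm / 6.00 × 10⁵ = 1.57 × 10⁻³ ppm = 1570 ppt.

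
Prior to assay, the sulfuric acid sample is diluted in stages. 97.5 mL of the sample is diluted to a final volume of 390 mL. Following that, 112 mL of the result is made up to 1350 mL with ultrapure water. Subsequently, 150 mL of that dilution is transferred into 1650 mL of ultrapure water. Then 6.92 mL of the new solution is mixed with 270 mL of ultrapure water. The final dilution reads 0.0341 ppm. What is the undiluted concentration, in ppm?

790 ppm

Overall dilution factor = 4 × 12.05 × 12 × 40.02 = 2.32 × 10⁴.
Original = 0.0341 ppm × 2.32 × 10⁴ = 790 ppm.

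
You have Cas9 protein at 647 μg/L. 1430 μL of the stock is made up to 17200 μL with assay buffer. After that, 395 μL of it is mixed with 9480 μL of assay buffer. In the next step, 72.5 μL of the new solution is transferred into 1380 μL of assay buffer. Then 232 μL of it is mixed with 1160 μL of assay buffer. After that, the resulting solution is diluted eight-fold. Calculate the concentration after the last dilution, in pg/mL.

2.24 pg/mL

Overall dilution factor = 12.03 × 25 × 20.03 × 6 × 8 = 2.89 × 10⁵.
647 μg/L / 2.89 × 10⁵ = 2.24 × 10⁻³ μg/L = 2.24 pg/mL.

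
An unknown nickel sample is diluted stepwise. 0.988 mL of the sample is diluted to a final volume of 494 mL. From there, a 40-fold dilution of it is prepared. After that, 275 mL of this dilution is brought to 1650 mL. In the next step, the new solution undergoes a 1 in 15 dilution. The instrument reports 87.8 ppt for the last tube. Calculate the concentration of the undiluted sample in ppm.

158 ppm

Overall dilution factor = 500 × 40 × 6 × 15 = 1.80 × 10⁶.
Original = 87.8 ppt × 1.80 × 10⁶ = 1.58 × 10⁸ ppt = 158 ppm.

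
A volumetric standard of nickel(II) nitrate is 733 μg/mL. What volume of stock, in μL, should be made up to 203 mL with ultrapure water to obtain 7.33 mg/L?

2030 μL

7.33 mg/L = 7.33 μg/mL.
V₁ = C₂V₂/C₁ = 7.33 × 203 / 733 = 2.03 mL = 2030 μL.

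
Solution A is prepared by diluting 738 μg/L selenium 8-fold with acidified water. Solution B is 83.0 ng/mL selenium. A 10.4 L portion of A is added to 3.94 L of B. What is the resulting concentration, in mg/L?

C_A = 738 μg/L / 8 = 92.2 μg/L.
C_B = 83.0 ng/mL = 83.0 μg/L.
C_mix = (C_A·V_A + C_B·V_B)/(V_A + V_B) = (92.2×10.4 + 83.0×3.94) / 14.34 = 89.7 μg/L = 0.0897 mg/L.

0.0897 mg/L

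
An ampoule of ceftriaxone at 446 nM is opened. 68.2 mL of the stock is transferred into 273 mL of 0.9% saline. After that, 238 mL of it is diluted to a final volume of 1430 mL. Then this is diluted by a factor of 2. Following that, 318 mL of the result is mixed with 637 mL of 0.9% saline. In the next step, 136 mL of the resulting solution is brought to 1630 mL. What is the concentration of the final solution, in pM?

206 pM

Overall dilution factor = 5.003 × 6.008 × 2 × 3.003 × 11.99 = 2164.
446 nM / 2164 = 0.206 nM = 206 pM.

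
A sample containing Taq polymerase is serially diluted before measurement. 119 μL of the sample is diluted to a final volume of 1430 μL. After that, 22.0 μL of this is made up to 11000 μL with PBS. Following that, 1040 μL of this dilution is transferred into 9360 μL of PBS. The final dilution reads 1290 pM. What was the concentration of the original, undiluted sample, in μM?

Overall dilution factor = 12.02 × 500 × 10 = 6.01 × 10⁴.
Original = 1290 pM × 6.01 × 10⁴ = 7.75 × 10⁷ pM = 77.5 μM.

77.5 μM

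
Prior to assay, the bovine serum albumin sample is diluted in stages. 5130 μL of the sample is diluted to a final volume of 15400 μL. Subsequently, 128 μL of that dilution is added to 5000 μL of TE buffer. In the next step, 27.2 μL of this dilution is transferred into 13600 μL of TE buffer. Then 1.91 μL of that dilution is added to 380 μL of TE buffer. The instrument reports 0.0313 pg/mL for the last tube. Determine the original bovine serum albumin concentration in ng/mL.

Overall dilution factor = 3.002 × 40.06 × 501 × 200.0 = 1.20 × 10⁷.
Original = 0.0313 pg/mL × 1.20 × 10⁷ = 3.77 × 10⁵ pg/mL = 377 ng/mL.

377 ng/mL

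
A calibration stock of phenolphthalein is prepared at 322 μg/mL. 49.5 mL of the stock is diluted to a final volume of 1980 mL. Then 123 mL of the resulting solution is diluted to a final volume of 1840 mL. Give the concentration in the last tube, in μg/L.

Overall dilution factor = 40 × 14.96 = 598.
322 μg/mL / 598 = 0.538 μg/mL = 538 μg/L.

538 μg/L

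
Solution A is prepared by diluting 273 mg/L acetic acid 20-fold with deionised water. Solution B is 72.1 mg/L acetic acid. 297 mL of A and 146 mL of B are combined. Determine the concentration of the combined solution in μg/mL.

C_A = 273 mg/L / 20 = 13.7 mg/L.
C_mix = (C_A·V_A + C_B·V_B)/(V_A + V_B) = (13.7×297 + 72.1×146) / 443.0 = 32.9 mg/L = 32.9 μg/mL.

32.9 μg/mL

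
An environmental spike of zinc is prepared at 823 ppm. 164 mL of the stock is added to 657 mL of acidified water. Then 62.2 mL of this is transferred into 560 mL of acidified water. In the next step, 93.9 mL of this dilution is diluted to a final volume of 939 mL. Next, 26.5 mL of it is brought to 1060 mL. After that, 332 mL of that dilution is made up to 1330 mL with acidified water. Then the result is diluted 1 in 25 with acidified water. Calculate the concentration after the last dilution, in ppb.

Overall dilution factor = 5.006 × 10.00 × 10 × 40 × 4.006 × 25 = 2.01 × 10⁶.
823 ppm / 2.01 × 10⁶ = 4.10 × 10⁻⁴ ppm = 0.410 ppb.

0.410 ppb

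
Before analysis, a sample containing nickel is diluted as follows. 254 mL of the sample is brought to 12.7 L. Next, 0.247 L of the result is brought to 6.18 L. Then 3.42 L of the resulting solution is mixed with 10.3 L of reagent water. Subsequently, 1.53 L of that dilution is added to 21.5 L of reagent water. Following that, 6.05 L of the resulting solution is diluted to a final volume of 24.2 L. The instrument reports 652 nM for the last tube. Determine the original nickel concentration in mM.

Overall dilution factor = 50 × 25.02 × 4.012 × 15.05 × 4 = 3.02 × 10⁵.
Original = 652 nM × 3.02 × 10⁵ = 1.97 × 10⁸ nM = 197 mM.

197 mM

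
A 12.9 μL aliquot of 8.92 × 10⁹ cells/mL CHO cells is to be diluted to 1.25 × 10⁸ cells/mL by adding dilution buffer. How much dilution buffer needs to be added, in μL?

908 μL

V₂ = C₁V₁/C₂ = 8.92 × 10⁹ × 12.9 / 1.25 × 10⁸ = 921 μL.
Diluent to add = V₂ − V₁ = 921 − 12.9 = 908 μL.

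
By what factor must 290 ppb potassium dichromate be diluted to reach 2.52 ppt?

1.15 × 10⁵

Factor = C₀/C_target = 290 ppb / 2.52 ppt = 1.15 × 10⁵.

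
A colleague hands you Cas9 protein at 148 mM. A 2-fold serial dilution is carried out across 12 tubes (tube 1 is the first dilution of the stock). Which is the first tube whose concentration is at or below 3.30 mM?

tube 6

Tube n has concentration 148 mM / 2ⁿ.
Need 2ⁿ ≥ 148 mM / 3.30 mM = 44.8, so n ≥ 5.49.
First such tube: n = 6.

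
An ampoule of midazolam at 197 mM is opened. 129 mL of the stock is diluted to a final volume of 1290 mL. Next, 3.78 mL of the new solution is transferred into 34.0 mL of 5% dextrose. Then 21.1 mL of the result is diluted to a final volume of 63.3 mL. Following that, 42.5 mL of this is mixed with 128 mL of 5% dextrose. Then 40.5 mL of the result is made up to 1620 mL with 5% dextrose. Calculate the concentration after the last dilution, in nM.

4090 nM

Overall dilution factor = 10 × 9.995 × 3 × 4.012 × 40 = 4.81 × 10⁴.
197 mM / 4.81 × 10⁴ = 4.09 × 10⁻³ mM = 4090 nM.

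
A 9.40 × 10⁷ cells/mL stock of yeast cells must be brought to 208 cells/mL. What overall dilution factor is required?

Factor = C₀/C_target = 9.40 × 10⁷ cells/mL / 208 cells/mL = 4.52 × 10⁵.

4.52 × 10⁵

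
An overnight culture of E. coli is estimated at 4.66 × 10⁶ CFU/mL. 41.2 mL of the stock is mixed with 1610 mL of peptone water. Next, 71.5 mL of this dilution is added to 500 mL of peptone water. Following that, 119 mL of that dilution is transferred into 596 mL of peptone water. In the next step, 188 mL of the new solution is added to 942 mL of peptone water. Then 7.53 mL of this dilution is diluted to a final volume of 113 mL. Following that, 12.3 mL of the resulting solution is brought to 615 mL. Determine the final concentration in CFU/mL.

Overall dilution factor = 40.08 × 7.993 × 6.008 × 6.011 × 15.01 × 50 = 8.68 × 10⁶.
4.66 × 10⁶ CFU/mL / 8.68 × 10⁶ = 0.537 CFU/mL.

0.537 CFU/mL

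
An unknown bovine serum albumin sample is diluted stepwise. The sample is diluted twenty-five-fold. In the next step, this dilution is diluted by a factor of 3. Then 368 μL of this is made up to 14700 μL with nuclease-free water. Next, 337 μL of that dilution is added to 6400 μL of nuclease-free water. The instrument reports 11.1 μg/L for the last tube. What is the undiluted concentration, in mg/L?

665 mg/L

Overall dilution factor = 25 × 3 × 39.95 × 19.99 = 5.99 × 10⁴.
Original = 11.1 μg/L × 5.99 × 10⁴ = 6.65 × 10⁵ μg/L = 665 mg/L.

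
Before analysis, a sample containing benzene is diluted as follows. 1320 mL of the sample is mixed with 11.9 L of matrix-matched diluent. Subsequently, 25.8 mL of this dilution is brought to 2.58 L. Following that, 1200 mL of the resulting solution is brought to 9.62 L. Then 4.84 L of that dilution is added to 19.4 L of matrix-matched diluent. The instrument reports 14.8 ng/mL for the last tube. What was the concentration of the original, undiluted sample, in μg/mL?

595 μg/mL

Overall dilution factor = 10.02 × 100 × 8.017 × 5.008 = 4.02 × 10⁴.
Original = 14.8 ng/mL × 4.02 × 10⁴ = 5.95 × 10⁵ ng/mL = 595 μg/mL.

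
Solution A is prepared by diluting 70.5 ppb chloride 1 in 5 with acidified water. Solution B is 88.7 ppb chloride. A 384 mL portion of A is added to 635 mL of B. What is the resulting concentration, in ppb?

60.6 ppb

C_A = 70.5 ppb / 5 = 14.1 ppb.
C_mix = (C_A·V_A + C_B·V_B)/(V_A + V_B) = (14.1×384 + 88.7×635) / 1019 = 60.6 ppb.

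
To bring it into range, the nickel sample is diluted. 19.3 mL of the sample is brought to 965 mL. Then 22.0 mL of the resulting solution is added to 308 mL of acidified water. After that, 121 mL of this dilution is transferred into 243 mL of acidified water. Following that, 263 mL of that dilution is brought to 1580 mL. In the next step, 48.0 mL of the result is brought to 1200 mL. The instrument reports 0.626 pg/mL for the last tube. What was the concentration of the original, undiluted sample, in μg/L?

212 μg/L

Overall dilution factor = 50 × 15 × 3.008 × 6.008 × 25 = 3.39 × 10⁵.
Original = 0.626 pg/mL × 3.39 × 10⁵ = 2.12 × 10⁵ pg/mL = 212 μg/L.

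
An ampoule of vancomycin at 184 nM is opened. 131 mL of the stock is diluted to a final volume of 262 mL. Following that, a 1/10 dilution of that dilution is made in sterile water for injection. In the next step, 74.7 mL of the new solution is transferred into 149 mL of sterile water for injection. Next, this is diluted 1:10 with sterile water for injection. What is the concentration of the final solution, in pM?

Overall dilution factor = 2 × 10 × 2.995 × 10 = 599.
184 nM / 599 = 0.307 nM = 307 pM.

307 pM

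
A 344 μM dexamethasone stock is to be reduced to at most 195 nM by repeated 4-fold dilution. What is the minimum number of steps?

Need 4ⁿ ≥ 1764, so n ≥ log(1764)/log(4) = 5.39.
Minimum whole steps: n = 6.

6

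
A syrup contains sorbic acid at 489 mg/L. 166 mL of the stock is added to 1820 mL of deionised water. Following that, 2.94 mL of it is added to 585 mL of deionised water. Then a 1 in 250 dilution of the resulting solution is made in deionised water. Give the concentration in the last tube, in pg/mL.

818 pg/mL

Overall dilution factor = 11.96 × 200.0 × 250 = 5.98 × 10⁵.
489 mg/L / 5.98 × 10⁵ = 8.18 × 10⁻⁴ mg/L = 818 pg/mL.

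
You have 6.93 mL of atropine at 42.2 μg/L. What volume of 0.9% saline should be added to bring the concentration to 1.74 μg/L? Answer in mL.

V₂ = C₁V₁/C₂ = 42.2 × 6.93 / 1.74 = 168 mL.
Diluent to add = V₂ − V₁ = 168 − 6.93 = 161 mL.

161 mL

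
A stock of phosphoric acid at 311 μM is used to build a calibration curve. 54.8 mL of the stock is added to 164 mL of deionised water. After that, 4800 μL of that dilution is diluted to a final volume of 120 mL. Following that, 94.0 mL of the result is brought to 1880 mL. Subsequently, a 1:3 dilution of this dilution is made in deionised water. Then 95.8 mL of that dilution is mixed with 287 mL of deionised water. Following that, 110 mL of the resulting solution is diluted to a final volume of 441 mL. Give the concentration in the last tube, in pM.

3240 pM

Overall dilution factor = 3.993 × 25 × 20 × 3 × 3.996 × 4.009 = 9.59 × 10⁴.
311 μM / 9.59 × 10⁴ = 3.24 × 10⁻³ μM = 3240 pM.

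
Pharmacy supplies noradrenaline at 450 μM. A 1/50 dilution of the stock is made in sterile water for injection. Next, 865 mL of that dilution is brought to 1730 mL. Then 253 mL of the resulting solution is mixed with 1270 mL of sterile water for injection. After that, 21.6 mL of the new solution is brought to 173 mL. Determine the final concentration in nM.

Overall dilution factor = 50 × 2 × 6.020 × 8.009 = 4821.
450 μM / 4821 = 0.0933 μM = 93.3 nM.

93.3 nM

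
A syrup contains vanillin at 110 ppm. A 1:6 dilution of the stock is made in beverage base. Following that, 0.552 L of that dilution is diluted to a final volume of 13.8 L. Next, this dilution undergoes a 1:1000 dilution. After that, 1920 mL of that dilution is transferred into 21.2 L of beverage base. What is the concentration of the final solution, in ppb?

0.0609 ppb

Overall dilution factor = 6 × 25 × 1000 × 12.04 = 1.81 × 10⁶.
110 ppm / 1.81 × 10⁶ = 6.09 × 10⁻⁵ ppm = 0.0609 ppb.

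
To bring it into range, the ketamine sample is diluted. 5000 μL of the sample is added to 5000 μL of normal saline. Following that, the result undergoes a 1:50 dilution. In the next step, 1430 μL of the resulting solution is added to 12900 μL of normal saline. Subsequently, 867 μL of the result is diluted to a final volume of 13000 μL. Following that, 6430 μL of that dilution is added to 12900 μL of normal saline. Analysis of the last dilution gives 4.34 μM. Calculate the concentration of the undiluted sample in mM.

Overall dilution factor = 2 × 50 × 10.02 × 14.99 × 3.006 = 4.52 × 10⁴.
Original = 4.34 μM × 4.52 × 10⁴ = 1.96 × 10⁵ μM = 196 mM.

196 mM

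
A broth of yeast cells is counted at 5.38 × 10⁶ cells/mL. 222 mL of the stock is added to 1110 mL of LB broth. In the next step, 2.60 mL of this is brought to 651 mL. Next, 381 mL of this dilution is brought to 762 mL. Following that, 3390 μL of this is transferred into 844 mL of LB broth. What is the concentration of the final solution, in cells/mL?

Overall dilution factor = 6 × 250.4 × 2 × 250.0 = 7.51 × 10⁵.
5.38 × 10⁶ cells/mL / 7.51 × 10⁵ = 7.16 cells/mL.

7.16 cells/mL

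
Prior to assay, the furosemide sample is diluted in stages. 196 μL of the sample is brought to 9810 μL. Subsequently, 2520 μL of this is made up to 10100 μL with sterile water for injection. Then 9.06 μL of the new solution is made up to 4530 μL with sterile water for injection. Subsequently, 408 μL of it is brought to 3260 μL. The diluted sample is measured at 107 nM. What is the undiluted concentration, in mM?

85.8 mM

Overall dilution factor = 50.05 × 4.008 × 500 × 7.990 = 8.01 × 10⁵.
Original = 107 nM × 8.01 × 10⁵ = 8.58 × 10⁷ nM = 85.8 mM.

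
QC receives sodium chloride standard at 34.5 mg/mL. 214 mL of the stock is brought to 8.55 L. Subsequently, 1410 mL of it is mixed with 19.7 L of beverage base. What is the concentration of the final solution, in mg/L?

Overall dilution factor = 39.95 × 14.97 = 598.
34.5 mg/mL / 598 = 0.0577 mg/mL = 57.7 mg/L.

57.7 mg/L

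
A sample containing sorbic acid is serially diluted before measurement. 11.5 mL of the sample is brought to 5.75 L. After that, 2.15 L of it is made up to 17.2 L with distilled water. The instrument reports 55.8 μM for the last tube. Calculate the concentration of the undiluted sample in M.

Overall dilution factor = 500 × 8 = 4000.
Original = 55.8 μM × 4000 = 2.23 × 10⁵ μM = 0.223 M.

0.223 M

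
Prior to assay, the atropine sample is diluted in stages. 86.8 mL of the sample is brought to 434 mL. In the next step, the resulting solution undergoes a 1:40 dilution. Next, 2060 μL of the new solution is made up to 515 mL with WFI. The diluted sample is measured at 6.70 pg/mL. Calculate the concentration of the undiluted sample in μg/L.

335 μg/L

Overall dilution factor = 5 × 40 × 250 = 5.00 × 10⁴.
Original = 6.70 pg/mL × 5.00 × 10⁴ = 3.35 × 10⁵ pg/mL = 335 μg/L.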